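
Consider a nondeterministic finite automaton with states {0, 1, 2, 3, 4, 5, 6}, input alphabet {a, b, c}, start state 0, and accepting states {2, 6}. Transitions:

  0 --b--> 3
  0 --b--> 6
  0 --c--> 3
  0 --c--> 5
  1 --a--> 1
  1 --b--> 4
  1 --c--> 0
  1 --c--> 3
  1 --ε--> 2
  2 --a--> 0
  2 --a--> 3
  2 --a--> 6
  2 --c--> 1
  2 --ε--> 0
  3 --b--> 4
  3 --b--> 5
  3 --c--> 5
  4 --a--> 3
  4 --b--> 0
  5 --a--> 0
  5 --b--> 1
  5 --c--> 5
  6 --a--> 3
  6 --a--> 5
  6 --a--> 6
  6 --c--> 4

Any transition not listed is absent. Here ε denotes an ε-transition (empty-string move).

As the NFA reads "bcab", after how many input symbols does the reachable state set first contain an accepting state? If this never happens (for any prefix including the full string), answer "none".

Start in {0}.
Read 'b': 0→{3, 6}; now {3, 6}.
None of the earlier sets intersect F, but {3, 6} does.

1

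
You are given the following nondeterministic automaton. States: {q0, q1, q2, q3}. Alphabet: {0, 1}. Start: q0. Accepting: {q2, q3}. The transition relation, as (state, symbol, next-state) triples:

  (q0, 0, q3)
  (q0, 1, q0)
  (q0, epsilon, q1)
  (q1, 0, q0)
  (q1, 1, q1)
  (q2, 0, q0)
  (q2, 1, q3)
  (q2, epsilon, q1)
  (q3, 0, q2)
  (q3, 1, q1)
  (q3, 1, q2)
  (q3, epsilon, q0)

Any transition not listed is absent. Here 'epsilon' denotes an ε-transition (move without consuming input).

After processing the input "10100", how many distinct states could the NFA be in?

Start: ε-closure({q0}) = {q0, q1}.
Read '1': q0→{q0}, q1→{q1}; now {q0, q1}.
Read '0': q0→{q3}, q1→{q0}; union {q0, q3}; ε-closure = {q0, q1, q3}.
Read '1': q0→{q0}, q1→{q1}, q3→{q1, q2}; now {q0, q1, q2}.
Read '0': q0→{q3}, q1→{q0}, q2→{q0}; union {q0, q3}; ε-closure = {q0, q1, q3}.
Read '0': q0→{q3}, q1→{q0}, q3→{q2}; union {q0, q2, q3}; ε-closure = {q0, q1, q2, q3}.
That set has 4 states.

4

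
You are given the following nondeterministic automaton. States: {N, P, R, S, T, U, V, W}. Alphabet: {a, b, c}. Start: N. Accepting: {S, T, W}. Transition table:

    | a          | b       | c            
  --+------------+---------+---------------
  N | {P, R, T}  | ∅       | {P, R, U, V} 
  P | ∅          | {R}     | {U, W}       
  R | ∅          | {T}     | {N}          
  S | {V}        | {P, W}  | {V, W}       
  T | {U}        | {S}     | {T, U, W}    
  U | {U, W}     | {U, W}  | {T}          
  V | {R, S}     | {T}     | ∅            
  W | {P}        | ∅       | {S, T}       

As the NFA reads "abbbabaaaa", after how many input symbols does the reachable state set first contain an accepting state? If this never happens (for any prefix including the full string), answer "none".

1

Start in {N}.
Read 'a': {N} → {P, R, T}.
None of the earlier sets intersect F, but {P, R, T} does.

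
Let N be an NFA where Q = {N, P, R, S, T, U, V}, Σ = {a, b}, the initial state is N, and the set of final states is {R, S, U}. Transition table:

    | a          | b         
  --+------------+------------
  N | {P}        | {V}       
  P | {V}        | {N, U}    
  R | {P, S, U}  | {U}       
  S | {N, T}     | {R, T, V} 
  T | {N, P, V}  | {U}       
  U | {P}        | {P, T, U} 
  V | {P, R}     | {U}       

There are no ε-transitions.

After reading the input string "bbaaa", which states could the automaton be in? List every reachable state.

Start in {N}.
Read 'b': {N} → {V}.
Read 'b': {V} → {U}.
Read 'a': {U} → {P}.
Read 'a': {P} → {V}.
Read 'a': {V} → {P, R}.

{P, R}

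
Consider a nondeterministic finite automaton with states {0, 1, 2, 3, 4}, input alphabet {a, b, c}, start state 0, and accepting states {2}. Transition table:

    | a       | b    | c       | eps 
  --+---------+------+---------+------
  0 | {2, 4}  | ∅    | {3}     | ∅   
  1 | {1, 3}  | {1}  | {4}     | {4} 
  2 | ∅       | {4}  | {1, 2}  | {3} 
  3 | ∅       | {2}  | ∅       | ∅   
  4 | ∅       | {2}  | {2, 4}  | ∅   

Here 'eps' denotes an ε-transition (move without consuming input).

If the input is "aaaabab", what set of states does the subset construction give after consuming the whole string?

∅

Start in {0}.
Read 'a': 0→{2, 4}; union {2, 4}; ε-closure = {2, 3, 4}.
Read 'a': 2→∅, 3→∅, 4→∅; now ∅.
The set is empty and remains empty for the remaining 5 symbols.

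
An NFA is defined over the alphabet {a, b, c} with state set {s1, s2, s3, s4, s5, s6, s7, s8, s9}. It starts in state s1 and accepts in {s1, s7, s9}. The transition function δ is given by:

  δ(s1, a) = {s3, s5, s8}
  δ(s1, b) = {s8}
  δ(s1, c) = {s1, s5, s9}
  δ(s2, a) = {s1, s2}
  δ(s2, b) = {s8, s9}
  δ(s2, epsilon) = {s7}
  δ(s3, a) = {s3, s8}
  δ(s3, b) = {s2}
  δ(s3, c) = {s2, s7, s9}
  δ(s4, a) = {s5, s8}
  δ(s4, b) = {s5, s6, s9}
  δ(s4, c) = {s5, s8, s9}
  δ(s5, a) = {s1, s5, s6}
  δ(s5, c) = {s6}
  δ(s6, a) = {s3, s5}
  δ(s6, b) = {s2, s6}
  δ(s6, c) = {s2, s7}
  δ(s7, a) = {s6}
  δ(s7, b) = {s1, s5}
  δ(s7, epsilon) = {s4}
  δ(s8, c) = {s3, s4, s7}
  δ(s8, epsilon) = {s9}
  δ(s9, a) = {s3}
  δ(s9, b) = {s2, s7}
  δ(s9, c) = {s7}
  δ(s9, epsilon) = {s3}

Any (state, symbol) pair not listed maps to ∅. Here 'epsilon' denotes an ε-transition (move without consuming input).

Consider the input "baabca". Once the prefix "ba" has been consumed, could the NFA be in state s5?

No

Start in {s1}.
Read 'b': s1→{s8}; union {s8}; ε-closure = {s3, s8, s9}.
Read 'a': s3→{s3, s8}, s8→∅, s9→{s3}; union {s3, s8}; ε-closure = {s3, s8, s9}.
State s5 is not in {s3, s8, s9}.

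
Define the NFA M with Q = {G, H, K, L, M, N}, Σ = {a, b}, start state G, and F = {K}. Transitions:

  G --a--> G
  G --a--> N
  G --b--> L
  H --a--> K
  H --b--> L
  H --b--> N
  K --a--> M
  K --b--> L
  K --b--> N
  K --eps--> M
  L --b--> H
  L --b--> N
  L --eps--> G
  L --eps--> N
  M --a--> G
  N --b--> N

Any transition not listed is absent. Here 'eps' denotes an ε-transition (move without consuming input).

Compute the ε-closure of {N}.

Begin with {N}.
No ε-moves leave this set, so the closure equals the set itself.

{N}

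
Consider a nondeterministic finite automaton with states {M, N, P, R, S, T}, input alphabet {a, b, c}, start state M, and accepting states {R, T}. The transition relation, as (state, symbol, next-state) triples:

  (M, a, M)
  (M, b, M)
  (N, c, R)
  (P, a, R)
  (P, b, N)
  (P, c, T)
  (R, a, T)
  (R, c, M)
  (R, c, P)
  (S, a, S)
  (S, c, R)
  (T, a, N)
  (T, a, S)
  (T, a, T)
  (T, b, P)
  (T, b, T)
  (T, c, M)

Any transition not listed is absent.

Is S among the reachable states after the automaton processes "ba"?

Start in {M}.
Read 'b': {M} → {M}.
Read 'a': {M} → {M}.
State S is not in {M}.

No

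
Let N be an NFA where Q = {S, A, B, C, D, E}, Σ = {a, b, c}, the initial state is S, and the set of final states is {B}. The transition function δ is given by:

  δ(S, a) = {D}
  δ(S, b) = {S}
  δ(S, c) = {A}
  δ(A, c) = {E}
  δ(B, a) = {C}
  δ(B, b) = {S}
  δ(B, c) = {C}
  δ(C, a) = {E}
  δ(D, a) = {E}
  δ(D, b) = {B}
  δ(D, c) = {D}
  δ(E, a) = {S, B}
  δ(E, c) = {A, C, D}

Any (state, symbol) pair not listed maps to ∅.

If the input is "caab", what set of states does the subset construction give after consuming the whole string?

∅

Start in {S}.
Read 'c': S→{A}; now {A}.
Read 'a': A→∅; now ∅.
The set is empty and remains empty for the remaining 2 symbols.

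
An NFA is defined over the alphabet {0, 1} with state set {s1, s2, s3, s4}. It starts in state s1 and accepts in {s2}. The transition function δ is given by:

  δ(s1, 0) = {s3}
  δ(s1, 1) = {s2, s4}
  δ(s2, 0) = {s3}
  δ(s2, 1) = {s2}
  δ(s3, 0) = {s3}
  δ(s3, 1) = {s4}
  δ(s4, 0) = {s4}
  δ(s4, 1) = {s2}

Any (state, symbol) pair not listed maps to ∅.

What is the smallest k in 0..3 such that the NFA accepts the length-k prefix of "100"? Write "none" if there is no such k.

Start in {s1}.
Read '1': {s1} → {s2, s4}.
None of the earlier sets intersect F, but {s2, s4} does.

1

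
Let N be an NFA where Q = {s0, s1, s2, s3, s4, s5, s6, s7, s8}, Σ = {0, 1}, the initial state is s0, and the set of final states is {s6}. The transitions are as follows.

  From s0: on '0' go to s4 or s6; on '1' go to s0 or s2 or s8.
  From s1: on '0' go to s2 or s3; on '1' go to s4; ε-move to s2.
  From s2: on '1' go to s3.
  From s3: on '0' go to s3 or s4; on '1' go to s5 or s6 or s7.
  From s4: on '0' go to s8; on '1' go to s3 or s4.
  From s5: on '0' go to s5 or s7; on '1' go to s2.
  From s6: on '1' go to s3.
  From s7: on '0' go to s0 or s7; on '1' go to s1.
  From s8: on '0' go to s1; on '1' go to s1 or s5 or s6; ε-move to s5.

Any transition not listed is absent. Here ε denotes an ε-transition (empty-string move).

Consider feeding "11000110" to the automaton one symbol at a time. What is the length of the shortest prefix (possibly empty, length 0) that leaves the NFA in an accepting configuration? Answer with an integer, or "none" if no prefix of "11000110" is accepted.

2

Start in {s0}.
Read '1': {s0} → {s0, s2, s5, s8}.
Read '1': {s0, s2, s5, s8} → {s0, s1, s2, s3, s5, s6, s8}.
None of the earlier sets intersect F, but {s0, s1, s2, s3, s5, s6, s8} does.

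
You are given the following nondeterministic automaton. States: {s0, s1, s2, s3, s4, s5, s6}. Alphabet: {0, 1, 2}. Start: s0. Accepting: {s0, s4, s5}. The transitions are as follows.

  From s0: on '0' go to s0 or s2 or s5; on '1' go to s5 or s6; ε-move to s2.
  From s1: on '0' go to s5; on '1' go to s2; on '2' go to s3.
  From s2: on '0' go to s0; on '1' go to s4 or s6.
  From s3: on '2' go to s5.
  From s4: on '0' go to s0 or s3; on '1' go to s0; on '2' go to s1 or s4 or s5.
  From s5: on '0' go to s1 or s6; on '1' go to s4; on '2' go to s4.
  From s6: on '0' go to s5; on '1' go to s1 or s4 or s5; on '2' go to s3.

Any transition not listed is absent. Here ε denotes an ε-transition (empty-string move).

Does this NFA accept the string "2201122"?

Start: ε-closure({s0}) = {s0, s2}.
Read '2': {s0, s2} → ∅.
The set is empty and remains empty for the remaining 6 symbols.
The final set ∅ contains no accepting state.

No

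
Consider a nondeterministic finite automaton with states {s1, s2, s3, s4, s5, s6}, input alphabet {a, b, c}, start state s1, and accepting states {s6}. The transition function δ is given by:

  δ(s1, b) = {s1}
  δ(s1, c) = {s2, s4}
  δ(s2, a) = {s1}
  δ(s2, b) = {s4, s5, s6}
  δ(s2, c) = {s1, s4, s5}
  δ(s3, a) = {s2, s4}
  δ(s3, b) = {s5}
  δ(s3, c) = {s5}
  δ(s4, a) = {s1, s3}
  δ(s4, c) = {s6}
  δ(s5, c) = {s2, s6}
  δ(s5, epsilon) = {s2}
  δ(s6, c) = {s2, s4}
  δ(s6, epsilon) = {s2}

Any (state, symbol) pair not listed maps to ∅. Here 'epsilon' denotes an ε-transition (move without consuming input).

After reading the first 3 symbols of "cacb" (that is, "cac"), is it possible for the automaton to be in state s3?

No

Start in {s1}.
Read 'c': s1→{s2, s4}; now {s2, s4}.
Read 'a': s2→{s1}, s4→{s1, s3}; now {s1, s3}.
Read 'c': s1→{s2, s4}, s3→{s5}; now {s2, s4, s5}.
State s3 is not in {s2, s4, s5}.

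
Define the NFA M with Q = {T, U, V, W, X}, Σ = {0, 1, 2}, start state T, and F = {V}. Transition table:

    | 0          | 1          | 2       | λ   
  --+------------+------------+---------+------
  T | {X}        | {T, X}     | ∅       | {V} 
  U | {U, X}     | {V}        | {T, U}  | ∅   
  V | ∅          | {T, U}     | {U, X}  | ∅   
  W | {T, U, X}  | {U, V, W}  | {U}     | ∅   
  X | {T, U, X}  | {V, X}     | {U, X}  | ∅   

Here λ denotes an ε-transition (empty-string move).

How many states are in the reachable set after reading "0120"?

4

Start: ε-closure({T}) = {T, V}.
Read '0': T→{X}, V→∅; now {X}.
Read '1': X→{V, X}; now {V, X}.
Read '2': V→{U, X}, X→{U, X}; now {U, X}.
Read '0': U→{U, X}, X→{T, U, X}; union {T, U, X}; ε-closure = {T, U, V, X}.
That set has 4 states.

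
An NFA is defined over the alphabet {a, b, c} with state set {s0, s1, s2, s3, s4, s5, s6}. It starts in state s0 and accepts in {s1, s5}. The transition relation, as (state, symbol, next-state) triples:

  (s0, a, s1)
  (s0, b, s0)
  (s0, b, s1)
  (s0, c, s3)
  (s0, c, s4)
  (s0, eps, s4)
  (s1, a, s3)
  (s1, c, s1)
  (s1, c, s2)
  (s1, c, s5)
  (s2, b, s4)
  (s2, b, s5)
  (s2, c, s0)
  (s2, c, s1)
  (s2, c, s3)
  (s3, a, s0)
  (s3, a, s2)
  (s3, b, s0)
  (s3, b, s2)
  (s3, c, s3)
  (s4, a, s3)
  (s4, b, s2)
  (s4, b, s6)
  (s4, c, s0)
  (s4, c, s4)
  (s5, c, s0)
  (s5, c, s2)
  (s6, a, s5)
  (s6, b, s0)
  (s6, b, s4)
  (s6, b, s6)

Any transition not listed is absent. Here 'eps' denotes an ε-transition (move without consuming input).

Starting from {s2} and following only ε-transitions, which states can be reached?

Begin with {s2}.
No ε-moves leave this set, so the closure equals the set itself.

{s2}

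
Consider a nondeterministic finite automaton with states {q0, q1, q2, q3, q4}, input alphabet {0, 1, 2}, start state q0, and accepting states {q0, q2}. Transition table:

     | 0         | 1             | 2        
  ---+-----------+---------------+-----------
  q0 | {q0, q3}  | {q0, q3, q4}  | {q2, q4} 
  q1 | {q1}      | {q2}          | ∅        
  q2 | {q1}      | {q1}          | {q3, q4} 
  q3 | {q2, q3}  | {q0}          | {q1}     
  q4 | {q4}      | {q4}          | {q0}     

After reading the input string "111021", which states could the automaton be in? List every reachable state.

Start in {q0}.
Read '1': {q0} → {q0, q3, q4}.
Read '1': {q0, q3, q4} → {q0, q3, q4}.
Read '1': {q0, q3, q4} → {q0, q3, q4}.
Read '0': {q0, q3, q4} → {q0, q2, q3, q4}.
Read '2': {q0, q2, q3, q4} → {q0, q1, q2, q3, q4}.
Read '1': {q0, q1, q2, q3, q4} → {q0, q1, q2, q3, q4}.

{q0, q1, q2, q3, q4}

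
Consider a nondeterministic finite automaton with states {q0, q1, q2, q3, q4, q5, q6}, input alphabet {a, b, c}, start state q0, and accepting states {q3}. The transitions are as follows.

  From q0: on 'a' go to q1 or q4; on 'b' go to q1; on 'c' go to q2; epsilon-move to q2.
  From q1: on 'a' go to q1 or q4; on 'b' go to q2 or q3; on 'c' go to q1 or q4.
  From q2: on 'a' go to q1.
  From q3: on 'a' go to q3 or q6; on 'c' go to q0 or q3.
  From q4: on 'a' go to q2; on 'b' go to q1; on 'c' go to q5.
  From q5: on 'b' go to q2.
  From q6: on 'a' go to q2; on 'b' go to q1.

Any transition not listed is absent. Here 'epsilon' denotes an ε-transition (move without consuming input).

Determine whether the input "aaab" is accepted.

Start: ε-closure({q0}) = {q0, q2}.
Read 'a': q0→{q1, q4}, q2→{q1}; now {q1, q4}.
Read 'a': q1→{q1, q4}, q4→{q2}; now {q1, q2, q4}.
Read 'a': q1→{q1, q4}, q2→{q1}, q4→{q2}; now {q1, q2, q4}.
Read 'b': q1→{q2, q3}, q2→∅, q4→{q1}; now {q1, q2, q3}.
The final set {q1, q2, q3} contains the accepting state q3.

Yes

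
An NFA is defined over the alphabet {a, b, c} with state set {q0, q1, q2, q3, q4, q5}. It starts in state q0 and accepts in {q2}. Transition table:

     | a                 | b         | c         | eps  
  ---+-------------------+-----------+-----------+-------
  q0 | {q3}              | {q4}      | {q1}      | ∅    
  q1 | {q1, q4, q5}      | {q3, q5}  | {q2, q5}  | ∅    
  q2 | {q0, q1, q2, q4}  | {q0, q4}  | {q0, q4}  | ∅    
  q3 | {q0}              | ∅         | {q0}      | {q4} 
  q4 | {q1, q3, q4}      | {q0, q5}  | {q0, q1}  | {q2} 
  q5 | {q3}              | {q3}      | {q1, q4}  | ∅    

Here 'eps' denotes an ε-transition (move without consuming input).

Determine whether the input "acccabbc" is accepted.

Start in {q0}.
Read 'a': {q0} → {q2, q3, q4}.
Read 'c': {q2, q3, q4} → {q0, q1, q2, q4}.
Read 'c': {q0, q1, q2, q4} → {q0, q1, q2, q4, q5}.
Read 'c': {q0, q1, q2, q4, q5} → {q0, q1, q2, q4, q5}.
Read 'a': {q0, q1, q2, q4, q5} → {q0, q1, q2, q3, q4, q5}.
Read 'b': {q0, q1, q2, q3, q4, q5} → {q0, q2, q3, q4, q5}.
Read 'b': {q0, q2, q3, q4, q5} → {q0, q2, q3, q4, q5}.
Read 'c': {q0, q2, q3, q4, q5} → {q0, q1, q2, q4}.
The final set {q0, q1, q2, q4} contains the accepting state q2.

Yes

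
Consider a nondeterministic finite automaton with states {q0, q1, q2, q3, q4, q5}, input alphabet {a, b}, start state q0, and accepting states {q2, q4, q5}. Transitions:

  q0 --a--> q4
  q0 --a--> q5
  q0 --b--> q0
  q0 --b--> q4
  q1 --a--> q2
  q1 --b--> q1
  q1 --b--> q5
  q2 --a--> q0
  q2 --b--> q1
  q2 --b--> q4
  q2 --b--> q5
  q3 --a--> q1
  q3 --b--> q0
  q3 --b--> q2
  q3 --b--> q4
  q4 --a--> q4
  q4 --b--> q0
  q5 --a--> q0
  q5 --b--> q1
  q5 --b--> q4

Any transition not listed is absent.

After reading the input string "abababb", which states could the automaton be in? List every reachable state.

{q0, q1, q4, q5}

Start in {q0}.
Read 'a': {q0} → {q4, q5}.
Read 'b': {q4, q5} → {q0, q1, q4}.
Read 'a': {q0, q1, q4} → {q2, q4, q5}.
Read 'b': {q2, q4, q5} → {q0, q1, q4, q5}.
Read 'a': {q0, q1, q4, q5} → {q0, q2, q4, q5}.
Read 'b': {q0, q2, q4, q5} → {q0, q1, q4, q5}.
Read 'b': {q0, q1, q4, q5} → {q0, q1, q4, q5}.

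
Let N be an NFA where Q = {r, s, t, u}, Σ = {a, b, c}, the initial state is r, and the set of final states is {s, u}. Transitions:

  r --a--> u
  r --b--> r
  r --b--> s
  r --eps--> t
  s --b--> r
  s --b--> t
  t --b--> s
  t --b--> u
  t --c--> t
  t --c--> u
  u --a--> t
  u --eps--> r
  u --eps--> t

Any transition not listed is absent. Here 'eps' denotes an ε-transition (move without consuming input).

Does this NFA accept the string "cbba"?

Yes

Start: ε-closure({r}) = {r, t}.
Read 'c': {r, t} → {r, t, u}.
Read 'b': {r, t, u} → {r, s, t, u}.
Read 'b': {r, s, t, u} → {r, s, t, u}.
Read 'a': {r, s, t, u} → {r, t, u}.
The final set {r, t, u} contains the accepting state u.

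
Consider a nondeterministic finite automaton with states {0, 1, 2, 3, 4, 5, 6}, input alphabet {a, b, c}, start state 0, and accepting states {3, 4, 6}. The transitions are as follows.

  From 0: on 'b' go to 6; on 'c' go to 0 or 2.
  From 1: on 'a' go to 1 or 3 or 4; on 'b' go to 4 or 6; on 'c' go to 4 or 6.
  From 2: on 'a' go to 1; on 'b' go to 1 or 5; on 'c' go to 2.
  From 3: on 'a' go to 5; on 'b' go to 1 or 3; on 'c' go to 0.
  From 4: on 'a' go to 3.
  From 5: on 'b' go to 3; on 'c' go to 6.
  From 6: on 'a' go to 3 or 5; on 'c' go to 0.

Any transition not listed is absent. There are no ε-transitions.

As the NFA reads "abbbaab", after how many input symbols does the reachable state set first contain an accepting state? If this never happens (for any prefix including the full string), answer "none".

Start in {0}.
Read 'a': 0→∅; now ∅.
The set is empty and remains empty for the remaining 6 symbols.
No reachable set along the way intersects F.

none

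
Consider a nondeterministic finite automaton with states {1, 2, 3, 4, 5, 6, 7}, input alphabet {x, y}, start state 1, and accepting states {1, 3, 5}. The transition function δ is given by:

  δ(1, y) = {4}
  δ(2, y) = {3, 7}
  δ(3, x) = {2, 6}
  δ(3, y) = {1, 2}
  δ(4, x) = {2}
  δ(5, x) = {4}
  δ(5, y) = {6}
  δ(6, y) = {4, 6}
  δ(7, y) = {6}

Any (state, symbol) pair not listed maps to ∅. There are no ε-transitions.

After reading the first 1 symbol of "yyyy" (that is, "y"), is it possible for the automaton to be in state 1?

No

Start in {1}.
Read 'y': {1} → {4}.
State 1 is not in {4}.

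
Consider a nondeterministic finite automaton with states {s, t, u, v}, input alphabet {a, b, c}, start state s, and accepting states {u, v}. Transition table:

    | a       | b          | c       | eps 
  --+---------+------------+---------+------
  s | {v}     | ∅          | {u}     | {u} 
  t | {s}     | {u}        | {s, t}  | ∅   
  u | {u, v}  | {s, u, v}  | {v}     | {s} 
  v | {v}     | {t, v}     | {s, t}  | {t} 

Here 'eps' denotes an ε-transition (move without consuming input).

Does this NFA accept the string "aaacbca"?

Yes

Start: ε-closure({s}) = {s, u}.
Read 'a': {s, u} → {s, t, u, v}.
Read 'a': {s, t, u, v} → {s, t, u, v}.
Read 'a': {s, t, u, v} → {s, t, u, v}.
Read 'c': {s, t, u, v} → {s, t, u, v}.
Read 'b': {s, t, u, v} → {s, t, u, v}.
Read 'c': {s, t, u, v} → {s, t, u, v}.
Read 'a': {s, t, u, v} → {s, t, u, v}.
The final set {s, t, u, v} contains the accepting states u, v.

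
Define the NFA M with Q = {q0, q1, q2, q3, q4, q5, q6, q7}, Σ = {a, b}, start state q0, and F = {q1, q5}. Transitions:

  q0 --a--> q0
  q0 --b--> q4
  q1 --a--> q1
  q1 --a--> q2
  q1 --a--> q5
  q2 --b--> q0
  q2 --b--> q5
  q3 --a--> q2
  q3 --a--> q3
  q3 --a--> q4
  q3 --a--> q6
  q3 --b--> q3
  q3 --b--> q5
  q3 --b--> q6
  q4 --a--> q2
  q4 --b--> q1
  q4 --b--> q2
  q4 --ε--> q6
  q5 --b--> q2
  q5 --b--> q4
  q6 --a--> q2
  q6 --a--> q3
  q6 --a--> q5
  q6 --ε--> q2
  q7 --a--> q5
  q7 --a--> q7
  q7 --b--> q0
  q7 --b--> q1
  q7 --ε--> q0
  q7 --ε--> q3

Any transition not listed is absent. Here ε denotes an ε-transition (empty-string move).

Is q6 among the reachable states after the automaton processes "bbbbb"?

Start in {q0}.
Read 'b': {q0} → {q2, q4, q6}.
Read 'b': {q2, q4, q6} → {q0, q1, q2, q5}.
Read 'b': {q0, q1, q2, q5} → {q0, q2, q4, q5, q6}.
Read 'b': {q0, q2, q4, q5, q6} → {q0, q1, q2, q4, q5, q6}.
Read 'b': {q0, q1, q2, q4, q5, q6} → {q0, q1, q2, q4, q5, q6}.
State q6 is in {q0, q1, q2, q4, q5, q6}.

Yes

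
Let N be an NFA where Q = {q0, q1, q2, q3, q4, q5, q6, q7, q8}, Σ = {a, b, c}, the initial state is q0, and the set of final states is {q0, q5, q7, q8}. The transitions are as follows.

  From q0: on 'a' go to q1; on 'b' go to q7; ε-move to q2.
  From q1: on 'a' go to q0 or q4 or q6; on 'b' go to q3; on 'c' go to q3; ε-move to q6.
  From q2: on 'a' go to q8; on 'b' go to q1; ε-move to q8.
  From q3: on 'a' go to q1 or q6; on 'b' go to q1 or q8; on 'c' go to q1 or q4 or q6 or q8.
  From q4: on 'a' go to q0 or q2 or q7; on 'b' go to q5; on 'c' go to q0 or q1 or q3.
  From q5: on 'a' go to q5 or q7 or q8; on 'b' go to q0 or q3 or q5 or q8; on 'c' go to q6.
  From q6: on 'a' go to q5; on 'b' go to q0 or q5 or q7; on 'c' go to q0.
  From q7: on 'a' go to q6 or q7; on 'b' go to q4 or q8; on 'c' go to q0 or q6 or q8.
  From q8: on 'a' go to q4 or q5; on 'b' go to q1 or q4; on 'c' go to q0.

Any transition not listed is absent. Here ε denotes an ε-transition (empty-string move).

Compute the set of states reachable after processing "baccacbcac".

{q0, q1, q2, q3, q6, q8}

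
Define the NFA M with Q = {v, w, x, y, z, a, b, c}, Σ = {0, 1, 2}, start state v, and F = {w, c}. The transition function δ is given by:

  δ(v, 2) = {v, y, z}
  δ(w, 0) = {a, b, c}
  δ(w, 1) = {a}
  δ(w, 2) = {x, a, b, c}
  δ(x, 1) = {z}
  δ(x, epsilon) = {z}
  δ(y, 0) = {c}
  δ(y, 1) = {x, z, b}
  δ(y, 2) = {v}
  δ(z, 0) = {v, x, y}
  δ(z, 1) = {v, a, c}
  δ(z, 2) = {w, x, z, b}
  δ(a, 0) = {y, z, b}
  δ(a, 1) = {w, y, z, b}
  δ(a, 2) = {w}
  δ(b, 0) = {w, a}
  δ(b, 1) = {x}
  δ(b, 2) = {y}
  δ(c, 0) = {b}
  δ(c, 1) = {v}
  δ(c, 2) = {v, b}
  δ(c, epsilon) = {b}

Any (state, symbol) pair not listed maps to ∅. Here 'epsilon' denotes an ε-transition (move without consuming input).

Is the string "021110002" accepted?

No

Start in {v}.
Read '0': v→∅; now ∅.
The set is empty and remains empty for the remaining 8 symbols.
The final set ∅ contains no accepting state.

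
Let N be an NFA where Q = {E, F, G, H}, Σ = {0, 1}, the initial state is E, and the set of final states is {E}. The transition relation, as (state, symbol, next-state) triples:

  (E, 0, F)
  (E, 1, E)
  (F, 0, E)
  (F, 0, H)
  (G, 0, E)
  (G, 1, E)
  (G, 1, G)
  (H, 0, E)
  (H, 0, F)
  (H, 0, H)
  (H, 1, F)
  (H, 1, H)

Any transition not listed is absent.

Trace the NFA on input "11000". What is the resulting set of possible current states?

{E, F, H}

Start in {E}.
Read '1': E→{E}; now {E}.
Read '1': E→{E}; now {E}.
Read '0': E→{F}; now {F}.
Read '0': F→{E, H}; now {E, H}.
Read '0': E→{F}, H→{E, F, H}; now {E, F, H}.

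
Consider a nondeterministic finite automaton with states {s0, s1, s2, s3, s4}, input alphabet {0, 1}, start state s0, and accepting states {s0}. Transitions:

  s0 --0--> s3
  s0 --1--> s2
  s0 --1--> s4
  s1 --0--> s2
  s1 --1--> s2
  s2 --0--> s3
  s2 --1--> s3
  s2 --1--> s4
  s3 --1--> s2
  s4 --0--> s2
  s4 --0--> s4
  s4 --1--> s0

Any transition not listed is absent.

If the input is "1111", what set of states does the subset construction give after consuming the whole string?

{s0, s2, s3, s4}

Start in {s0}.
Read '1': s0→{s2, s4}; now {s2, s4}.
Read '1': s2→{s3, s4}, s4→{s0}; now {s0, s3, s4}.
Read '1': s0→{s2, s4}, s3→{s2}, s4→{s0}; now {s0, s2, s4}.
Read '1': s0→{s2, s4}, s2→{s3, s4}, s4→{s0}; now {s0, s2, s3, s4}.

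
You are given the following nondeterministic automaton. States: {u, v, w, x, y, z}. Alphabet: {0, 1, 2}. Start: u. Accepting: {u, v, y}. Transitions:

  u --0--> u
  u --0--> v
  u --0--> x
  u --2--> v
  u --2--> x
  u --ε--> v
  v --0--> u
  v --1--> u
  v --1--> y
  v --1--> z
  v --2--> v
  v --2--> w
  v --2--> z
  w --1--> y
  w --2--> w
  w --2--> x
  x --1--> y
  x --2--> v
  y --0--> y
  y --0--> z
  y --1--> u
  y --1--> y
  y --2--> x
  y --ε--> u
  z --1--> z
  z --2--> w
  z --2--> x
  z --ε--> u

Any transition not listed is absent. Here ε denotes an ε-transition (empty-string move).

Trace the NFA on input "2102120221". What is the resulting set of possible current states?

{u, v, y, z}

Start: ε-closure({u}) = {u, v}.
Read '2': {u, v} → {u, v, w, x, z}.
Read '1': {u, v, w, x, z} → {u, v, y, z}.
Read '0': {u, v, y, z} → {u, v, x, y, z}.
Read '2': {u, v, x, y, z} → {u, v, w, x, z}.
Read '1': {u, v, w, x, z} → {u, v, y, z}.
Read '2': {u, v, y, z} → {u, v, w, x, z}.
Read '0': {u, v, w, x, z} → {u, v, x}.
Read '2': {u, v, x} → {u, v, w, x, z}.
Read '2': {u, v, w, x, z} → {u, v, w, x, z}.
Read '1': {u, v, w, x, z} → {u, v, y, z}.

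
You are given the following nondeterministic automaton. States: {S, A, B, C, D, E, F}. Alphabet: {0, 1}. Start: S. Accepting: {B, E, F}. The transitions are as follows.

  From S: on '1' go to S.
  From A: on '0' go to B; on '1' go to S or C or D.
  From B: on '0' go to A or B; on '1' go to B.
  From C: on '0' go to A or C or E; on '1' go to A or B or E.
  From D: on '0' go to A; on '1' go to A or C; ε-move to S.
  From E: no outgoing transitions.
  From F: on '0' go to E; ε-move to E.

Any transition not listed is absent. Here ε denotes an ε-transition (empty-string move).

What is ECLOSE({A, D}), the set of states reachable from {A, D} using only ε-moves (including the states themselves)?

{S, A, D}

Begin with {A, D}.
ε-move D → S; add S.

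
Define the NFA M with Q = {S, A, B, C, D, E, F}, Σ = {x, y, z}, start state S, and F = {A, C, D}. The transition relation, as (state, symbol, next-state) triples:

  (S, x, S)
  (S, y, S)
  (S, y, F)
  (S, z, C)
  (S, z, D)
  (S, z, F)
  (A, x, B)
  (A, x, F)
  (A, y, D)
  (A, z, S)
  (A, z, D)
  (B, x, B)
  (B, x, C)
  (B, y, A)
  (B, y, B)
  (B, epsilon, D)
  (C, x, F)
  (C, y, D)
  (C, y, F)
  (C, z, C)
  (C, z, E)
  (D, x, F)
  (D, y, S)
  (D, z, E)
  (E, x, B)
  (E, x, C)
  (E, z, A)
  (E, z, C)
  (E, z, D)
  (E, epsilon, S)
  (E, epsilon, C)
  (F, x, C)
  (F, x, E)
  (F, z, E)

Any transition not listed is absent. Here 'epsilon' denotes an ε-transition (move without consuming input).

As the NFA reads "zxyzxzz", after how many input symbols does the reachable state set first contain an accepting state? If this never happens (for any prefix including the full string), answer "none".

Start in {S}.
Read 'z': {S} → {C, D, F}.
None of the earlier sets intersect F, but {C, D, F} does.

1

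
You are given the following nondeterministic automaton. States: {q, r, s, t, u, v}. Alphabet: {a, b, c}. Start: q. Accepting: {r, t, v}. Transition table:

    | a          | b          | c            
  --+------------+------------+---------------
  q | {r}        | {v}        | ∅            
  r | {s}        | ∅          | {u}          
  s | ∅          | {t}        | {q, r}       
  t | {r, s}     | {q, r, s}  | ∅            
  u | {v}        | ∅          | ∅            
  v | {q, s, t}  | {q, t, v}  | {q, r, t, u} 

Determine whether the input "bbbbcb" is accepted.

Yes

Start in {q}.
Read 'b': q→{v}; now {v}.
Read 'b': v→{q, t, v}; now {q, t, v}.
Read 'b': q→{v}, t→{q, r, s}, v→{q, t, v}; now {q, r, s, t, v}.
Read 'b': q→{v}, r→∅, s→{t}, t→{q, r, s}, v→{q, t, v}; now {q, r, s, t, v}.
Read 'c': q→∅, r→{u}, s→{q, r}, t→∅, v→{q, r, t, u}; now {q, r, t, u}.
Read 'b': q→{v}, r→∅, t→{q, r, s}, u→∅; now {q, r, s, v}.
The final set {q, r, s, v} contains the accepting states r, v.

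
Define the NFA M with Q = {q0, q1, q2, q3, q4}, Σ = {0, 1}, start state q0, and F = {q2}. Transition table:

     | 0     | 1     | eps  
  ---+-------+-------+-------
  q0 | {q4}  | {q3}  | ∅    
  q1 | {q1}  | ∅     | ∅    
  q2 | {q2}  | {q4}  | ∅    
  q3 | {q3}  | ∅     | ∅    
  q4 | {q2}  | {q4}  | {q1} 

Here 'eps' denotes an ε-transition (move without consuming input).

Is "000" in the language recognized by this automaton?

Yes

Start in {q0}.
Read '0': {q0} → {q1, q4}.
Read '0': {q1, q4} → {q1, q2}.
Read '0': {q1, q2} → {q1, q2}.
The final set {q1, q2} contains the accepting state q2.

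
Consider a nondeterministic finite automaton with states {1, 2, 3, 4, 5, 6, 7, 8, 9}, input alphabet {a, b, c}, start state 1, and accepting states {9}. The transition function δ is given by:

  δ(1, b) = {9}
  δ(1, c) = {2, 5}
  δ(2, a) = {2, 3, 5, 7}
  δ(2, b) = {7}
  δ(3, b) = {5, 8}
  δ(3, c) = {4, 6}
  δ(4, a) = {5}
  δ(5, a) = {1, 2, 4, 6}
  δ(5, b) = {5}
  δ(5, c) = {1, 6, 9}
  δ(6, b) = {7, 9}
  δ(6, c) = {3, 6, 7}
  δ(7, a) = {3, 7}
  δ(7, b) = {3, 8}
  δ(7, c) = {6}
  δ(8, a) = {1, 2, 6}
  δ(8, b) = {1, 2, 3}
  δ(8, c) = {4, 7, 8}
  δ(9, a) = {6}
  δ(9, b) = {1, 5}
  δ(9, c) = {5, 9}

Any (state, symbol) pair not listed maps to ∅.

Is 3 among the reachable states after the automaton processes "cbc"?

No

Start in {1}.
Read 'c': 1→{2, 5}; now {2, 5}.
Read 'b': 2→{7}, 5→{5}; now {5, 7}.
Read 'c': 5→{1, 6, 9}, 7→{6}; now {1, 6, 9}.
State 3 is not in {1, 6, 9}.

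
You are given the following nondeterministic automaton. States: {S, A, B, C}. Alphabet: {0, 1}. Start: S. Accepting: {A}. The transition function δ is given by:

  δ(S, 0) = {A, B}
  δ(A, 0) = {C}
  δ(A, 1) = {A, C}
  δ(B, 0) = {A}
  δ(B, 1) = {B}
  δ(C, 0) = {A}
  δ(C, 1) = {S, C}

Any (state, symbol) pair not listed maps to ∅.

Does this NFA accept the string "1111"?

No

Start in {S}.
Read '1': {S} → ∅.
The set is empty and remains empty for the remaining 3 symbols.
The final set ∅ contains no accepting state.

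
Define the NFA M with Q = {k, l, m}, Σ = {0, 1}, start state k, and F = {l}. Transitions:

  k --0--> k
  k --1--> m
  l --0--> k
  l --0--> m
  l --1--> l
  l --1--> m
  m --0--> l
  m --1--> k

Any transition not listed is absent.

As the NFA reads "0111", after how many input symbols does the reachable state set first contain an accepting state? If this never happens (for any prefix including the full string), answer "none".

Start in {k}.
Read '0': {k} → {k}.
Read '1': {k} → {m}.
Read '1': {m} → {k}.
Read '1': {k} → {m}.
No reachable set along the way intersects F.

none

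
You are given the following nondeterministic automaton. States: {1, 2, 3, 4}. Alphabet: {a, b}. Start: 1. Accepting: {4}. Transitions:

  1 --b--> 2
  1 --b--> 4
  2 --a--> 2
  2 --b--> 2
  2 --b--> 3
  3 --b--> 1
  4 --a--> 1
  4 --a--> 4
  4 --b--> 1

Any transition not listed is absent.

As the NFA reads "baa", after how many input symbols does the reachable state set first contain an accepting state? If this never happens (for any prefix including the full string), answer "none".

1

Start in {1}.
Read 'b': {1} → {2, 4}.
None of the earlier sets intersect F, but {2, 4} does.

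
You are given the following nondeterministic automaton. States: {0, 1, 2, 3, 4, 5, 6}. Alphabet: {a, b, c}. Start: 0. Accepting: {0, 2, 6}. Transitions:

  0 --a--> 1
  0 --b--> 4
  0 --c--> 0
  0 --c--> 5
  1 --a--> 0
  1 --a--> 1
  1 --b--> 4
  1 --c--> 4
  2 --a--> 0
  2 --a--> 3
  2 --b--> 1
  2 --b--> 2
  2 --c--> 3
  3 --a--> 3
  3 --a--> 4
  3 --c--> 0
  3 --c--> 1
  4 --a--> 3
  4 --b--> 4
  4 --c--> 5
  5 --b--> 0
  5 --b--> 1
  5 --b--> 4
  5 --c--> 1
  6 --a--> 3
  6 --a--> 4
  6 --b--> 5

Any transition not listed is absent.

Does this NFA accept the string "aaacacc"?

Start in {0}.
Read 'a': 0→{1}; now {1}.
Read 'a': 1→{0, 1}; now {0, 1}.
Read 'a': 0→{1}, 1→{0, 1}; now {0, 1}.
Read 'c': 0→{0, 5}, 1→{4}; now {0, 4, 5}.
Read 'a': 0→{1}, 4→{3}, 5→∅; now {1, 3}.
Read 'c': 1→{4}, 3→{0, 1}; now {0, 1, 4}.
Read 'c': 0→{0, 5}, 1→{4}, 4→{5}; now {0, 4, 5}.
The final set {0, 4, 5} contains the accepting state 0.

Yes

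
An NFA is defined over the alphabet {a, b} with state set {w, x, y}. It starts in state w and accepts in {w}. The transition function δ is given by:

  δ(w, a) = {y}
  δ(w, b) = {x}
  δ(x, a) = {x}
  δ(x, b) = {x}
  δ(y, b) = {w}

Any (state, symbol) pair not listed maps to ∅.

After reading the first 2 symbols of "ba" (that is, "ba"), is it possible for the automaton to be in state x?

Start in {w}.
Read 'b': {w} → {x}.
Read 'a': {x} → {x}.
State x is in {x}.

Yes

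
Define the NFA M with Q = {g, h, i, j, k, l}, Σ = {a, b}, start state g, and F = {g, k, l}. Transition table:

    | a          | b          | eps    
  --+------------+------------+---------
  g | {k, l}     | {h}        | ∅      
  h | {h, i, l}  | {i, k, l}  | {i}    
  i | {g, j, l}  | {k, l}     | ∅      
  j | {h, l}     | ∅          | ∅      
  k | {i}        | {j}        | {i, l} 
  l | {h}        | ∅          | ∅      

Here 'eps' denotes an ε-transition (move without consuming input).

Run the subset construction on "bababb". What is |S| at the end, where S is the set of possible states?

4

Start in {g}.
Read 'b': {g} → {h, i}.
Read 'a': {h, i} → {g, h, i, j, l}.
Read 'b': {g, h, i, j, l} → {h, i, k, l}.
Read 'a': {h, i, k, l} → {g, h, i, j, l}.
Read 'b': {g, h, i, j, l} → {h, i, k, l}.
Read 'b': {h, i, k, l} → {i, j, k, l}.
That set has 4 states.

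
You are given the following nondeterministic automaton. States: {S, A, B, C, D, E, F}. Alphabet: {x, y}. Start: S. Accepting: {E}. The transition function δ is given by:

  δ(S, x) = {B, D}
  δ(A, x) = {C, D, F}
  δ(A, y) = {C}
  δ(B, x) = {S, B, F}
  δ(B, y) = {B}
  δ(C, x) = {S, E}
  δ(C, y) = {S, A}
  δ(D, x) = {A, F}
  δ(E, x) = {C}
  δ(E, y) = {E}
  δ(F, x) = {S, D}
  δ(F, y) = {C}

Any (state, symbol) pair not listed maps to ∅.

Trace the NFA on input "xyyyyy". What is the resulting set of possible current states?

Start in {S}.
Read 'x': S→{B, D}; now {B, D}.
Read 'y': B→{B}, D→∅; now {B}.
Read 'y': B→{B}; now {B}.
Read 'y': B→{B}; now {B}.
Read 'y': B→{B}; now {B}.
Read 'y': B→{B}; now {B}.

{B}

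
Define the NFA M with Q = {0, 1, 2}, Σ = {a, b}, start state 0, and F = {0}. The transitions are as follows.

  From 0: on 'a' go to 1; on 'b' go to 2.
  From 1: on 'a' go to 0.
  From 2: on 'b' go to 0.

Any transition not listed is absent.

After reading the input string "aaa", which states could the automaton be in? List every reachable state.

{1}

Start in {0}.
Read 'a': {0} → {1}.
Read 'a': {1} → {0}.
Read 'a': {0} → {1}.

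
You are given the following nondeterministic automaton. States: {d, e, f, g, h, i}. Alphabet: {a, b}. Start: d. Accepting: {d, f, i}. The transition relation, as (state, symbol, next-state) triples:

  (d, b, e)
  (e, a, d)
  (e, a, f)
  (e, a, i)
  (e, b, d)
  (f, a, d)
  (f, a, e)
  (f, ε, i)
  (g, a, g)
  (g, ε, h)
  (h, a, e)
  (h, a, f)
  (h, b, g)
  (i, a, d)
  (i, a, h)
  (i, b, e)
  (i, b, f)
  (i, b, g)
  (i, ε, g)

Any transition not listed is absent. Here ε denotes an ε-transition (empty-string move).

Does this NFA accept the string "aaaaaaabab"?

Start in {d}.
Read 'a': d→∅; now ∅.
The set is empty and remains empty for the remaining 9 symbols.
The final set ∅ contains no accepting state.

No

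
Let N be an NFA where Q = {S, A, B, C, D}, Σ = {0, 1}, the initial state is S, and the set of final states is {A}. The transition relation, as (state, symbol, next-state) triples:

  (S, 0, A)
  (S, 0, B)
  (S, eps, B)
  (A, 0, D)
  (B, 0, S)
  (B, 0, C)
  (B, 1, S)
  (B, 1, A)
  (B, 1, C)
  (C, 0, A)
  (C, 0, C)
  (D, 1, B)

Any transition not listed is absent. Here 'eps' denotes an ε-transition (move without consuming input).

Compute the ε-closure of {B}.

{B}

Begin with {B}.
No ε-moves leave this set, so the closure equals the set itself.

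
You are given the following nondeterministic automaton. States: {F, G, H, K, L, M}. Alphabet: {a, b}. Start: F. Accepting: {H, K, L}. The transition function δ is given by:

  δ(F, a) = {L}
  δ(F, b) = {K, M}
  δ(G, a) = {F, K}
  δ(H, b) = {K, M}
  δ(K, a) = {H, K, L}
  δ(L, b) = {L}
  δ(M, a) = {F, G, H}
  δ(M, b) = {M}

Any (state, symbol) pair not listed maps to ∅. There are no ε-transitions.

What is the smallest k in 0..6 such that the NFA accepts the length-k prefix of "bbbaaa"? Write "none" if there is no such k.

1

Start in {F}.
Read 'b': F→{K, M}; now {K, M}.
None of the earlier sets intersect F, but {K, M} does.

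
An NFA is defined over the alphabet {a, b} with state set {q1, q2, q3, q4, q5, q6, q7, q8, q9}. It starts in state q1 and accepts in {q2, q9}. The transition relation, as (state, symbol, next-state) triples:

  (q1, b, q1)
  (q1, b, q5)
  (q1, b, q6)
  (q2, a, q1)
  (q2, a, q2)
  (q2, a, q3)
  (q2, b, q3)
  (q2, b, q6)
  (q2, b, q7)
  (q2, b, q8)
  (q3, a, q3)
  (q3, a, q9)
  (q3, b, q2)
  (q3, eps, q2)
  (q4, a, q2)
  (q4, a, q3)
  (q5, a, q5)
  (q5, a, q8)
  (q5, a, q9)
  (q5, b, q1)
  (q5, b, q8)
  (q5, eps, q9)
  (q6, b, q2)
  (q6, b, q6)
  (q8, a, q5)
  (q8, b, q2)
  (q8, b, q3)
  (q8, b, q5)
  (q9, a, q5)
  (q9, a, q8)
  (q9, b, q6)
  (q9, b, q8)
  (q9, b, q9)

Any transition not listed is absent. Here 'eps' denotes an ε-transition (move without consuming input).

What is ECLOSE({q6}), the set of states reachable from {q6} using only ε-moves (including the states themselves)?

{q6}

Begin with {q6}.
No ε-moves leave this set, so the closure equals the set itself.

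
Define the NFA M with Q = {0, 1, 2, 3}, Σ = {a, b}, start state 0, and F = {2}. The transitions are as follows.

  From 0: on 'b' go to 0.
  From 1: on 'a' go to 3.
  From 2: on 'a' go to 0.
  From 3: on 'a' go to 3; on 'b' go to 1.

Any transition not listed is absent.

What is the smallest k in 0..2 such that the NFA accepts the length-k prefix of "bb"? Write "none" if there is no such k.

Start in {0}.
Read 'b': 0→{0}; now {0}.
Read 'b': 0→{0}; now {0}.
No reachable set along the way intersects F.

none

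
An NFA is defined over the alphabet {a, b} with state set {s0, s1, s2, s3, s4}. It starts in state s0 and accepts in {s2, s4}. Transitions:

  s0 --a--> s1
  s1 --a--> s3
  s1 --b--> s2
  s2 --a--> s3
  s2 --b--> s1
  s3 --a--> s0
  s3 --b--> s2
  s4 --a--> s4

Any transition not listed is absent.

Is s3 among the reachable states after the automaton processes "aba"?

Yes

Start in {s0}.
Read 'a': s0→{s1}; now {s1}.
Read 'b': s1→{s2}; now {s2}.
Read 'a': s2→{s3}; now {s3}.
State s3 is in {s3}.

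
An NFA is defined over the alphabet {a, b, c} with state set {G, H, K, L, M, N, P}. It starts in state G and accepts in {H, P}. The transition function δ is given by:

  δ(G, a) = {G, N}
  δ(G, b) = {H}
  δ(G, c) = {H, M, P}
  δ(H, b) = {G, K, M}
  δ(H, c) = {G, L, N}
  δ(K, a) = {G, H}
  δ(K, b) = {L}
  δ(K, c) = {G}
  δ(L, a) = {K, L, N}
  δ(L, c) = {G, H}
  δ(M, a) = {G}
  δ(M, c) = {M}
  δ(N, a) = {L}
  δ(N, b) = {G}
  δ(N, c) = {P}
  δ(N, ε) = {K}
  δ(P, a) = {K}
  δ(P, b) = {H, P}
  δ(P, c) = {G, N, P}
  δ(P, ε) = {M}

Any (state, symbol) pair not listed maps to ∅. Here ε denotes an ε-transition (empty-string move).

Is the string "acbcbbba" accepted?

Start in {G}.
Read 'a': G→{G, N}; union {G, N}; ε-closure = {G, K, N}.
Read 'c': G→{H, M, P}, K→{G}, N→{P}; now {G, H, M, P}.
Read 'b': G→{H}, H→{G, K, M}, M→∅, P→{H, P}; now {G, H, K, M, P}.
Read 'c': G→{H, M, P}, H→{G, L, N}, K→{G}, M→{M}, P→{G, N, P}; union {G, H, L, M, N, P}; ε-closure = {G, H, K, L, M, N, P}.
Read 'b': G→{H}, H→{G, K, M}, K→{L}, L→∅, M→∅, N→{G}, P→{H, P}; now {G, H, K, L, M, P}.
Read 'b': G→{H}, H→{G, K, M}, K→{L}, L→∅, M→∅, P→{H, P}; now {G, H, K, L, M, P}.
Read 'b': G→{H}, H→{G, K, M}, K→{L}, L→∅, M→∅, P→{H, P}; now {G, H, K, L, M, P}.
Read 'a': G→{G, N}, H→∅, K→{G, H}, L→{K, L, N}, M→{G}, P→{K}; now {G, H, K, L, N}.
The final set {G, H, K, L, N} contains the accepting state H.

Yes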